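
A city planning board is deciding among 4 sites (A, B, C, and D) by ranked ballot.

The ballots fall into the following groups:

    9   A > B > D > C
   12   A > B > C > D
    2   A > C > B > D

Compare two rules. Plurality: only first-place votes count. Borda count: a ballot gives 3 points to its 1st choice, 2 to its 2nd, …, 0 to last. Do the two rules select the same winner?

Yes

Plurality first-place counts: A 23, B 0, C 0, D 0 → A.
Borda totals: A 69, B 44, C 16, D 9 → A.
The two rules agree on A.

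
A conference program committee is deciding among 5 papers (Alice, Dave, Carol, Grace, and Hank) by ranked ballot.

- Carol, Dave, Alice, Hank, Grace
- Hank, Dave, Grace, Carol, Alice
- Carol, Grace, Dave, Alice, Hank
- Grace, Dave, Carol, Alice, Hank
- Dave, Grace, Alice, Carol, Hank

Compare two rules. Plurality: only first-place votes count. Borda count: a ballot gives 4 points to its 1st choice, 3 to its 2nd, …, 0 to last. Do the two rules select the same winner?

No

Plurality first-place counts: Alice 0, Dave 1, Carol 2, Grace 1, Hank 1 → Carol.
Borda totals: Alice 6, Dave 15, Carol 12, Grace 12, Hank 5 → Dave.
The two rules disagree: plurality picks Carol, Borda picks Dave.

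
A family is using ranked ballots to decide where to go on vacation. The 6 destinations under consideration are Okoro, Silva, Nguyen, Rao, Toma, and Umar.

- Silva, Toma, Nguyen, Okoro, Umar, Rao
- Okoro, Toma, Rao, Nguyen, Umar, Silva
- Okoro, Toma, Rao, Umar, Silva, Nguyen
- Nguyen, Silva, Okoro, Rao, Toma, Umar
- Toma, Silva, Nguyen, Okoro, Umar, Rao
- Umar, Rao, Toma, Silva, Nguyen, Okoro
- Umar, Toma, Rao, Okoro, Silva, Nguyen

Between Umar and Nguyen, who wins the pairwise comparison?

Ballots ranking Umar above Nguyen: 3.
Ballots ranking Nguyen above Umar: 4.
Nguyen wins the head-to-head, 4–3.

Nguyen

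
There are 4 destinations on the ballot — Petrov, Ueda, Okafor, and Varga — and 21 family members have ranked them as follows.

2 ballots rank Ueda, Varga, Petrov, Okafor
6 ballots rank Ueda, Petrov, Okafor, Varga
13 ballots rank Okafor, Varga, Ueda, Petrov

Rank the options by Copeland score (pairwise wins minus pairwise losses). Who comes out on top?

Okafor

Pairwise results:
  Petrov vs Ueda: Ueda wins 21–0.
  Petrov vs Okafor: Okafor wins 13–8.
  Petrov vs Varga: Varga wins 15–6.
  Ueda vs Okafor: Okafor wins 13–8.
  Ueda vs Varga: Varga wins 13–8.
  Okafor vs Varga: Okafor wins 19–2.
Copeland scores (wins − losses):
  Petrov: 0 − 3 = -3
  Ueda: 1 − 2 = -1
  Okafor: 3 − 0 = 3
  Varga: 2 − 1 = 1
Okafor has the best Copeland score.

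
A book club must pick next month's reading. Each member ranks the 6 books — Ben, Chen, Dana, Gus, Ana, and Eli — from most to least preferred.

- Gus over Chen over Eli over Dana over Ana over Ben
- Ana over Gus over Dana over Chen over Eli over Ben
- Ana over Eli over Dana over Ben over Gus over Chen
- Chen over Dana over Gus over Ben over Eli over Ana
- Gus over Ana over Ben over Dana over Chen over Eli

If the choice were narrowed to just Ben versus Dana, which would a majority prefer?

Ballots ranking Ben above Dana: 1.
Ballots ranking Dana above Ben: 4.
Dana wins the head-to-head, 4–1.

Dana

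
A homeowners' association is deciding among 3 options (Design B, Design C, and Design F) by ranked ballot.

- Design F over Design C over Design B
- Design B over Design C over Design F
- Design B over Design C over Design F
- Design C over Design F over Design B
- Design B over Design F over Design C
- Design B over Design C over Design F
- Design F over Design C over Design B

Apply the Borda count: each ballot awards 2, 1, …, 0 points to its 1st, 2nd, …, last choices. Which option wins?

Design B

Borda scores:
  Design B: 0 + 2 + 2 + 0 + 2 + 2 + 0 = 8
  Design C: 1 + 1 + 1 + 2 + 0 + 1 + 1 = 7
  Design F: 2 + 0 + 0 + 1 + 1 + 0 + 2 = 6
Design B has the highest total.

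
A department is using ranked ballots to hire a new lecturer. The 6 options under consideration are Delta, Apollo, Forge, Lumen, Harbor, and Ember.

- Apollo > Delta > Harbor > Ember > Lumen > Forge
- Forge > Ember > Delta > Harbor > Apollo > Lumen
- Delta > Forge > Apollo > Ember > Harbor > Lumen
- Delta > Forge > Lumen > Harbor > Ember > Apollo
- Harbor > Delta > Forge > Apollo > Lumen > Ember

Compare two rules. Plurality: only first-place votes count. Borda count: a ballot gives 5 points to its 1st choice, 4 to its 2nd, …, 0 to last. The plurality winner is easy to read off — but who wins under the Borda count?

Plurality first-place counts: Delta 2, Apollo 1, Forge 1, Lumen 0, Harbor 1, Ember 0 → Delta.
Borda totals: Delta 21, Apollo 11, Forge 16, Lumen 5, Harbor 13, Ember 9 → Delta.

Delta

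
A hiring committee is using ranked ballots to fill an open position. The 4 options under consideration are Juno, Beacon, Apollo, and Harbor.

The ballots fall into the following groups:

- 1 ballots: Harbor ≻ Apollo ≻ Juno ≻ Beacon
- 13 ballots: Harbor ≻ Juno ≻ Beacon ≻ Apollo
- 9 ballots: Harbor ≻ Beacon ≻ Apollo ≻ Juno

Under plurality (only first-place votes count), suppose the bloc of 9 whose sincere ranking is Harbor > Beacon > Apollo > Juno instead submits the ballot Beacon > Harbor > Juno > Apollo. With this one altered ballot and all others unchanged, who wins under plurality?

First-place totals with the altered ballot: Juno 0, Beacon 9, Apollo 0, Harbor 14.
The winner is unchanged: still Harbor.

Harbor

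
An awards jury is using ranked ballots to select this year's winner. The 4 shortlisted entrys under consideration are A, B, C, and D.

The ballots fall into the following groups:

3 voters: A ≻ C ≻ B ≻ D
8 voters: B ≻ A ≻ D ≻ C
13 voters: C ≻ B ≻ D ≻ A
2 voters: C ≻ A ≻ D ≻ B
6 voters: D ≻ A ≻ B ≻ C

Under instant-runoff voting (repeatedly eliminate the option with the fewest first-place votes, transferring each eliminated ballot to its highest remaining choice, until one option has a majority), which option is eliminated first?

Round 1: C 15, B 8, D 6, A 3. A has the fewest and is eliminated.
Round 2: C 18, B 8, D 6. C has a majority.

A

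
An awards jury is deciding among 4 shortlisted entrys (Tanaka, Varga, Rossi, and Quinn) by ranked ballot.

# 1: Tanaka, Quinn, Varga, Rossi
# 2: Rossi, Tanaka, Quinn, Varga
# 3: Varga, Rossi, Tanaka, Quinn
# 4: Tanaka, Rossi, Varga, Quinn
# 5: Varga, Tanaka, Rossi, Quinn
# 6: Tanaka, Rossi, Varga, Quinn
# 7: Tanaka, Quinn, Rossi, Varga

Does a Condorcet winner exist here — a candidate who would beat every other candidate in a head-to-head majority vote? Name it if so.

Head-to-head results (7 voters total):
Tanaka vs Varga: Tanaka wins 5–2.
Tanaka vs Rossi: Tanaka wins 5–2.
Tanaka vs Quinn: Tanaka wins 7–0.
Varga vs Rossi: Rossi wins 4–3.
Varga vs Quinn: Varga wins 4–3.
Rossi vs Quinn: Rossi wins 5–2.
Tanaka beats each rival — Varga (5–2), Rossi (5–2), Quinn (7–0) — so Tanaka is the Condorcet winner.

Tanaka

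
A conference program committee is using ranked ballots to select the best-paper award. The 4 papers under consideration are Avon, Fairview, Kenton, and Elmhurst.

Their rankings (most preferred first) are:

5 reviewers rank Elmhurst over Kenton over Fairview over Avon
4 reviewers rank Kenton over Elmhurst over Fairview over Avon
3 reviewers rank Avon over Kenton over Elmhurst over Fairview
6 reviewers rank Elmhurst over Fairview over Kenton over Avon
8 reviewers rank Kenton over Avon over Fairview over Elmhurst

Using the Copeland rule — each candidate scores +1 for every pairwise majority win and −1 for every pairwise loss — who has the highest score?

Pairwise results:
  Avon vs Fairview: Fairview wins 15–11.
  Avon vs Kenton: Kenton wins 23–3.
  Avon vs Elmhurst: Elmhurst wins 15–11.
  Fairview vs Kenton: Kenton wins 20–6.
  Fairview vs Elmhurst: Elmhurst wins 18–8.
  Kenton vs Elmhurst: Kenton wins 15–11.
Copeland scores (wins − losses):
  Avon: 0 − 3 = -3
  Fairview: 1 − 2 = -1
  Kenton: 3 − 0 = 3
  Elmhurst: 2 − 1 = 1
Kenton has the best Copeland score.

Kenton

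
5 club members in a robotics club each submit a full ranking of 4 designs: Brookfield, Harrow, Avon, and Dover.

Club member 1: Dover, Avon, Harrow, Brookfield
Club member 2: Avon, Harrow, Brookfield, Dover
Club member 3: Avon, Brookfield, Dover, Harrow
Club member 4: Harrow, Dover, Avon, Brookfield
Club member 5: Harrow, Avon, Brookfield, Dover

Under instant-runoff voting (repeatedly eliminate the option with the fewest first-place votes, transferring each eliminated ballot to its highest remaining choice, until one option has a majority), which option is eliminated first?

Brookfield

Round 1: Harrow 2, Avon 2, Dover 1, Brookfield 0. Brookfield has the fewest and is eliminated.
Round 2: Harrow 2, Avon 2, Dover 1. Dover has the fewest and is eliminated.
Round 3: Avon 3, Harrow 2. Avon has a majority.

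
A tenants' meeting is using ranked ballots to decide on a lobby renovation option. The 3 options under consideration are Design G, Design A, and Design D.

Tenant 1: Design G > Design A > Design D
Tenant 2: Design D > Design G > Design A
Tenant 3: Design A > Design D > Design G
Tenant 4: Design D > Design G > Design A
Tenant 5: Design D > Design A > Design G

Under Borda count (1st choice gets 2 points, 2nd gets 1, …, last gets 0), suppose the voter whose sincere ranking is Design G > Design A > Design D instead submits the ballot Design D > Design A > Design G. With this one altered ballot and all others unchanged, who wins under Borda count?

Design D

Borda totals with the altered ballot: Design G 2, Design A 4, Design D 9.
The winner is unchanged: still Design D.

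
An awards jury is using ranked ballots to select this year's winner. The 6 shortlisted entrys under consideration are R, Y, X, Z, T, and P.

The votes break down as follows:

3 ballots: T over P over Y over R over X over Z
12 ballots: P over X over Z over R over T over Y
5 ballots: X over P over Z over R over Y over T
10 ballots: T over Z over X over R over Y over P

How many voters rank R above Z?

3

Ballots ranking R above Z: 3.
Ballots ranking Z above R: 12+5+10 = 27.
So 3 of 30 voters prefer R to Z.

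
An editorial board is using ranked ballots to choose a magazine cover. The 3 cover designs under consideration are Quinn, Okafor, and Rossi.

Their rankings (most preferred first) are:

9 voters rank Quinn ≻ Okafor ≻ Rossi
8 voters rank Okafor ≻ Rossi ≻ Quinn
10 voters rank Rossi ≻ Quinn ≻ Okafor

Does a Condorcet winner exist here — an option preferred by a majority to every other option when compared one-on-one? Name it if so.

There is no Condorcet winner

Head-to-head results (27 voters total):
Quinn vs Okafor: Quinn wins 19–8.
Quinn vs Rossi: Rossi wins 18–9.
Okafor vs Rossi: Okafor wins 17–10.
No candidate beats all others: Quinn beats Okafor beats Rossi beats Quinn, a majority cycle.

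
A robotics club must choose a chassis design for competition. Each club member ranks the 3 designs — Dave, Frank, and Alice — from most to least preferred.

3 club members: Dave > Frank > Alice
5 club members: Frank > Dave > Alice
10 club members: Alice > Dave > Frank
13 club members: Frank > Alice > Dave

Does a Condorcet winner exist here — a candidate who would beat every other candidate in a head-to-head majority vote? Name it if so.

Frank

Head-to-head results (31 voters total):
Dave vs Frank: Frank wins 18–13.
Dave vs Alice: Alice wins 23–8.
Frank vs Alice: Frank wins 21–10.
Frank beats each rival — Dave (18–13), Alice (21–10) — so Frank is the Condorcet winner.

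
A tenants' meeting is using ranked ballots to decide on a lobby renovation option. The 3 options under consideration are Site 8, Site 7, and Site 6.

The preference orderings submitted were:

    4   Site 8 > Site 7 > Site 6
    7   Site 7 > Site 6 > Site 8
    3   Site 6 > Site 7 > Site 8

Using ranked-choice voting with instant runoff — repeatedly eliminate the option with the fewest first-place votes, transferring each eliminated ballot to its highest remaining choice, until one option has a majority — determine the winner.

Site 7

Round 1: Site 7 7, Site 8 4, Site 6 3. Site 6 has the fewest and is eliminated.
Round 2: Site 7 10, Site 8 4. Site 7 has a majority.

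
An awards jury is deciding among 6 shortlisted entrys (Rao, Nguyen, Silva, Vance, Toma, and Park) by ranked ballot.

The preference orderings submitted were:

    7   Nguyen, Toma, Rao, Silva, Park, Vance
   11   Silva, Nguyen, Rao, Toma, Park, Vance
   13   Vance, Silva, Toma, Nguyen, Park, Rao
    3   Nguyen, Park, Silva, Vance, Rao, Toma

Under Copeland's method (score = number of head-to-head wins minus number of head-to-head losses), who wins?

Silva

Pairwise results:
  Rao vs Nguyen: Nguyen wins 34–0.
  Rao vs Silva: Silva wins 27–7.
  Rao vs Vance: Rao wins 18–16.
  Rao vs Toma: Toma wins 20–14.
  Rao vs Park: Rao wins 18–16.
  Nguyen vs Silva: Silva wins 24–10.
  Nguyen vs Vance: Nguyen wins 21–13.
  Nguyen vs Toma: Nguyen wins 21–13.
  Nguyen vs Park: Nguyen wins 34–0.
  Silva vs Vance: Silva wins 21–13.
  Silva vs Toma: Silva wins 27–7.
  Silva vs Park: Silva wins 31–3.
  Vance vs Toma: Toma wins 18–16.
  Vance vs Park: Park wins 21–13.
  Toma vs Park: Toma wins 31–3.
Copeland scores (wins − losses):
  Rao: 2 − 3 = -1
  Nguyen: 4 − 1 = 3
  Silva: 5 − 0 = 5
  Vance: 0 − 5 = -5
  Toma: 3 − 2 = 1
  Park: 1 − 4 = -3
Silva has the best Copeland score.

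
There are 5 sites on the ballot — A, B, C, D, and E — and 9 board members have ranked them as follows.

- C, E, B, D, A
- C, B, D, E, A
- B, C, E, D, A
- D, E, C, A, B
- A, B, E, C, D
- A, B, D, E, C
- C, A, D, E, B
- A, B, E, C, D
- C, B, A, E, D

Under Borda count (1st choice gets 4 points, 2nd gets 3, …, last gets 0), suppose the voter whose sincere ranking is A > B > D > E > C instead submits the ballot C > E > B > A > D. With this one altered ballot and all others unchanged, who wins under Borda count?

Borda totals with the altered ballot: A 15, B 20, C 27, D 10, E 18.
The winner is unchanged: still C.

C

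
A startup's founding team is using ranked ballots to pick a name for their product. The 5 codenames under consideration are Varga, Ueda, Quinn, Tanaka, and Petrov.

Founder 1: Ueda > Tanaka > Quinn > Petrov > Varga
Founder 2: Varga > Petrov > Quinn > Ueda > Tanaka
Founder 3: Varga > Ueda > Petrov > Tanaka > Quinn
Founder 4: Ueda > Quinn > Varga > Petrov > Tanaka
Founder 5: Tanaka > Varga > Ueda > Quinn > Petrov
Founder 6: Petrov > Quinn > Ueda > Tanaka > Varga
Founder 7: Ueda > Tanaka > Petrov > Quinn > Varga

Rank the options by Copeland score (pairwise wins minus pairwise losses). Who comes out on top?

Ueda

Pairwise results:
  Varga vs Ueda: Ueda wins 4–3.
  Varga vs Quinn: Quinn wins 4–3.
  Varga vs Tanaka: Tanaka wins 4–3.
  Varga vs Petrov: Varga wins 4–3.
  Ueda vs Quinn: Ueda wins 5–2.
  Ueda vs Tanaka: Ueda wins 6–1.
  Ueda vs Petrov: Ueda wins 5–2.
  Quinn vs Tanaka: Tanaka wins 4–3.
  Quinn vs Petrov: Petrov wins 4–3.
  Tanaka vs Petrov: Petrov wins 4–3.
Copeland scores (wins − losses):
  Varga: 1 − 3 = -2
  Ueda: 4 − 0 = 4
  Quinn: 1 − 3 = -2
  Tanaka: 2 − 2 = 0
  Petrov: 2 − 2 = 0
Ueda has the best Copeland score.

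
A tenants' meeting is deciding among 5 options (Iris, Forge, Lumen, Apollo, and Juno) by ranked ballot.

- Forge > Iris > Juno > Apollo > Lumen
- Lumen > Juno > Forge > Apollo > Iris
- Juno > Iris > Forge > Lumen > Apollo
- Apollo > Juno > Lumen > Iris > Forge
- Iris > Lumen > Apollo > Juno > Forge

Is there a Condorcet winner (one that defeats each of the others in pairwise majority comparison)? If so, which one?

Juno

Head-to-head results (5 voters total):
Iris vs Forge: Iris wins 3–2.
Iris vs Lumen: Iris wins 3–2.
Iris vs Apollo: Iris wins 3–2.
Iris vs Juno: Juno wins 3–2.
Forge vs Lumen: Lumen wins 3–2.
Forge vs Apollo: Forge wins 3–2.
Forge vs Juno: Juno wins 4–1.
Lumen vs Apollo: Lumen wins 3–2.
Lumen vs Juno: Juno wins 3–2.
Apollo vs Juno: Juno wins 3–2.
Juno beats each rival — Iris (3–2), Forge (4–1), Lumen (3–2), Apollo (3–2) — so Juno is the Condorcet winner.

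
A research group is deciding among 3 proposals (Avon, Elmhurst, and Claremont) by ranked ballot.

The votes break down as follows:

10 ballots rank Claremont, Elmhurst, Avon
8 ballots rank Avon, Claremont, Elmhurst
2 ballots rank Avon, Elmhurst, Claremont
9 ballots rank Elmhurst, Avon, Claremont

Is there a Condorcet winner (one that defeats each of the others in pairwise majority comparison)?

No

Head-to-head results (29 voters total):
Avon vs Elmhurst: Elmhurst wins 19–10.
Avon vs Claremont: Avon wins 19–10.
Elmhurst vs Claremont: Claremont wins 18–11.
No candidate beats all others: Avon beats Claremont beats Elmhurst beats Avon, a majority cycle.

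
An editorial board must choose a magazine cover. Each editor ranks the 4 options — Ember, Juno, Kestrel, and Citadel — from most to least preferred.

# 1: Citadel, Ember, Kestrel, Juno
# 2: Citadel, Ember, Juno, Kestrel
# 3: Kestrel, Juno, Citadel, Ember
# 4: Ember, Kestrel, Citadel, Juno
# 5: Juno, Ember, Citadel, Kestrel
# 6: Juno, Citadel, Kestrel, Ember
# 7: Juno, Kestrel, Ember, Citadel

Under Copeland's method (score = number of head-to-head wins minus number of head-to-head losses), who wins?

Pairwise results:
  Ember vs Juno: Juno wins 4–3.
  Ember vs Kestrel: Ember wins 4–3.
  Ember vs Citadel: Citadel wins 4–3.
  Juno vs Kestrel: Juno wins 4–3.
  Juno vs Citadel: Juno wins 4–3.
  Kestrel vs Citadel: Citadel wins 4–3.
Copeland scores (wins − losses):
  Ember: 1 − 2 = -1
  Juno: 3 − 0 = 3
  Kestrel: 0 − 3 = -3
  Citadel: 2 − 1 = 1
Juno has the best Copeland score.

Juno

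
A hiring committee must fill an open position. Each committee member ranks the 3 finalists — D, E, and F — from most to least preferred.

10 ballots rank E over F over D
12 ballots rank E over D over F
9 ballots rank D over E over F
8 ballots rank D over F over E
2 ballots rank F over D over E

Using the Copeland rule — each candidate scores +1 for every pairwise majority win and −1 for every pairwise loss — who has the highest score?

E

Pairwise results:
  D vs E: E wins 22–19.
  D vs F: D wins 29–12.
  E vs F: E wins 31–10.
Copeland scores (wins − losses):
  D: 1 − 1 = 0
  E: 2 − 0 = 2
  F: 0 − 2 = -2
E has the best Copeland score.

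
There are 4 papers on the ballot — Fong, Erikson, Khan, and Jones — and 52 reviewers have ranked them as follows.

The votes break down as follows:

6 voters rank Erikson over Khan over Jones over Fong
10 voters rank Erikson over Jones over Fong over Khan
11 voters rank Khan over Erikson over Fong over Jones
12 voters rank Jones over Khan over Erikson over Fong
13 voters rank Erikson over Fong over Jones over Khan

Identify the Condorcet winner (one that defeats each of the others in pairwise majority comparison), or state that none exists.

Head-to-head results (52 voters total):
Fong vs Erikson: Erikson wins 52–0.
Fong vs Khan: Khan wins 29–23.
Fong vs Jones: Jones wins 28–24.
Erikson vs Khan: Erikson wins 29–23.
Erikson vs Jones: Erikson wins 40–12.
Khan vs Jones: Jones wins 35–17.
Erikson beats each rival — Fong (52–0), Khan (29–23), Jones (40–12) — so Erikson is the Condorcet winner.

Erikson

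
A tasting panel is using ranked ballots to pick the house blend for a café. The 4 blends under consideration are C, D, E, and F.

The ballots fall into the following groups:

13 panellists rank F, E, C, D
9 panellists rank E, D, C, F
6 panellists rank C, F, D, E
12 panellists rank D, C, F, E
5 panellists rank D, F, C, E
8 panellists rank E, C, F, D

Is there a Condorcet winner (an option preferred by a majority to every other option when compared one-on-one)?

Head-to-head results (53 voters total):
C vs D: C wins 27–26.
C vs E: E wins 30–23.
C vs F: C wins 35–18.
D vs E: E wins 30–23.
D vs F: F wins 27–26.
E vs F: F wins 36–17.
No candidate beats all others: C beats F beats E beats C, a majority cycle.

No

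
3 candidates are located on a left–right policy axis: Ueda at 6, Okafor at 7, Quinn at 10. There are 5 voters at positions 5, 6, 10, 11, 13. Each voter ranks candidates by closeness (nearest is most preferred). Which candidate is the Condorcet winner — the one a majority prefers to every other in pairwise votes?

With single-peaked preferences on a line, the Condorcet winner is the candidate closest to the median voter.
The median voter (position 10) is closest to Quinn at 10.
Check: Quinn vs Ueda — voters closer to Quinn: 3 of 5.

Quinn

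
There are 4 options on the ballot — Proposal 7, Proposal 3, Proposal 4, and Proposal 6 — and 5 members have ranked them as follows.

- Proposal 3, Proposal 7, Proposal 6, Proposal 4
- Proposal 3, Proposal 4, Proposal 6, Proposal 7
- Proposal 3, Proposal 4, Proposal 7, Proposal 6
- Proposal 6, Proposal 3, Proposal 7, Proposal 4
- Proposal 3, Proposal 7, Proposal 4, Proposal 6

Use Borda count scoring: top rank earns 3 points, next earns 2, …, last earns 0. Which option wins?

Borda scores:
  Proposal 7: 2 + 0 + 1 + 1 + 2 = 6
  Proposal 3: 3 + 3 + 3 + 2 + 3 = 14
  Proposal 4: 0 + 2 + 2 + 0 + 1 = 5
  Proposal 6: 1 + 1 + 0 + 3 + 0 = 5
Proposal 3 has the highest total.

Proposal 3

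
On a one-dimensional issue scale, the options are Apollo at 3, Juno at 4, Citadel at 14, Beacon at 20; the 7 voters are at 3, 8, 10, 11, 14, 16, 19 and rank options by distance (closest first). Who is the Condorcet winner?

Citadel

With single-peaked preferences on a line, the Condorcet winner is the candidate closest to the median voter.
The median voter (position 11) is closest to Citadel at 14.
Check: Citadel vs Beacon — voters closer to Citadel: 6 of 7.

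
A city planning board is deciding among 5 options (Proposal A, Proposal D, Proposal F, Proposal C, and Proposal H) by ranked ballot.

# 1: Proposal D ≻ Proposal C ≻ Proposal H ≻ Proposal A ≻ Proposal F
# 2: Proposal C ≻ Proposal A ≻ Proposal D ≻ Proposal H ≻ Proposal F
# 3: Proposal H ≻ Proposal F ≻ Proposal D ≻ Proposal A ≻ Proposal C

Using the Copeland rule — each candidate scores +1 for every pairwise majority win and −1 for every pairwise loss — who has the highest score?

Pairwise results:
  Proposal A vs Proposal D: Proposal D wins 2–1.
  Proposal A vs Proposal F: Proposal A wins 2–1.
  Proposal A vs Proposal C: Proposal C wins 2–1.
  Proposal A vs Proposal H: Proposal H wins 2–1.
  Proposal D vs Proposal F: Proposal D wins 2–1.
  Proposal D vs Proposal C: Proposal D wins 2–1.
  Proposal D vs Proposal H: Proposal D wins 2–1.
  Proposal F vs Proposal C: Proposal C wins 2–1.
  Proposal F vs Proposal H: Proposal H wins 3–0.
  Proposal C vs Proposal H: Proposal C wins 2–1.
Copeland scores (wins − losses):
  Proposal A: 1 − 3 = -2
  Proposal D: 4 − 0 = 4
  Proposal F: 0 − 4 = -4
  Proposal C: 3 − 1 = 2
  Proposal H: 2 − 2 = 0
Proposal D has the best Copeland score.

Proposal D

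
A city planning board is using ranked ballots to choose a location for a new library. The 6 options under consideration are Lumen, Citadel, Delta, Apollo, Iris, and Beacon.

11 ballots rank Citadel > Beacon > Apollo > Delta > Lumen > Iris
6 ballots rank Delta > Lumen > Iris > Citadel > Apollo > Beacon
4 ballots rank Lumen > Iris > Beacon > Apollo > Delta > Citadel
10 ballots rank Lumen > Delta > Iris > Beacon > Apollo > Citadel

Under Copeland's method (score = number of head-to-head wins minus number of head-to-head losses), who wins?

Pairwise results:
  Lumen vs Citadel: Lumen wins 20–11.
  Lumen vs Delta: Delta wins 17–14.
  Lumen vs Apollo: Lumen wins 20–11.
  Lumen vs Iris: Lumen wins 31–0.
  Lumen vs Beacon: Lumen wins 20–11.
  Citadel vs Delta: Delta wins 20–11.
  Citadel vs Apollo: Citadel wins 17–14.
  Citadel vs Iris: Iris wins 20–11.
  Citadel vs Beacon: Citadel wins 17–14.
  Delta vs Apollo: Delta wins 16–15.
  Delta vs Iris: Delta wins 27–4.
  Delta vs Beacon: Delta wins 16–15.
  Apollo vs Iris: Iris wins 20–11.
  Apollo vs Beacon: Beacon wins 25–6.
  Iris vs Beacon: Iris wins 20–11.
Copeland scores (wins − losses):
  Lumen: 4 − 1 = 3
  Citadel: 2 − 3 = -1
  Delta: 5 − 0 = 5
  Apollo: 0 − 5 = -5
  Iris: 3 − 2 = 1
  Beacon: 1 − 4 = -3
Delta has the best Copeland score.

Delta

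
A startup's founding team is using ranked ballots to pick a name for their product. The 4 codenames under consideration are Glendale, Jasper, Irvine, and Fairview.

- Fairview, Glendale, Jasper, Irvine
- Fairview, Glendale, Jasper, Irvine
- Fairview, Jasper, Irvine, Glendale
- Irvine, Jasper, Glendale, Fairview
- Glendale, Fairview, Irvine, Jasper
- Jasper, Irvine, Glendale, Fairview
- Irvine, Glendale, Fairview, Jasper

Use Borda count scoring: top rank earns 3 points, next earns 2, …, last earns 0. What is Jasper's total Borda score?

Borda scores:
  Glendale: 2 + 2 + 0 + 1 + 3 + 1 + 2 = 11
  Jasper: 1 + 1 + 2 + 2 + 0 + 3 + 0 = 9
  Irvine: 0 + 0 + 1 + 3 + 1 + 2 + 3 = 10
  Fairview: 3 + 3 + 3 + 0 + 2 + 0 + 1 = 12

9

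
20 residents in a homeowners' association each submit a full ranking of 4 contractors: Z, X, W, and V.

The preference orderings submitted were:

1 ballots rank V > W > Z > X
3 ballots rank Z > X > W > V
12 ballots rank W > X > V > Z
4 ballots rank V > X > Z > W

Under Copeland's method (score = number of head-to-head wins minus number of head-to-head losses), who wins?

Pairwise results:
  Z vs X: X wins 16–4.
  Z vs W: W wins 13–7.
  Z vs V: V wins 17–3.
  X vs W: W wins 13–7.
  X vs V: X wins 15–5.
  W vs V: W wins 15–5.
Copeland scores (wins − losses):
  Z: 0 − 3 = -3
  X: 2 − 1 = 1
  W: 3 − 0 = 3
  V: 1 − 2 = -1
W has the best Copeland score.

W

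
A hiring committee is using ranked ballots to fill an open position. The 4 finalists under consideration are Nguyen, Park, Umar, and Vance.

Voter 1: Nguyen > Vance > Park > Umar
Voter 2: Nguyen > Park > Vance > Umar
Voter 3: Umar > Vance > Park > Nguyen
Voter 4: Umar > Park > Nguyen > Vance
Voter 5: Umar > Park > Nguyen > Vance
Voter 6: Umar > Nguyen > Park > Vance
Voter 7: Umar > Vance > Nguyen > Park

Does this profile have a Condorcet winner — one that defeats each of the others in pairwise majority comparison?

Yes

Head-to-head results (7 voters total):
Nguyen vs Park: Nguyen wins 4–3.
Nguyen vs Umar: Umar wins 5–2.
Nguyen vs Vance: Nguyen wins 5–2.
Park vs Umar: Umar wins 5–2.
Park vs Vance: Park wins 4–3.
Umar vs Vance: Umar wins 5–2.
Umar beats each rival — Nguyen (5–2), Park (5–2), Vance (5–2) — so Umar is the Condorcet winner.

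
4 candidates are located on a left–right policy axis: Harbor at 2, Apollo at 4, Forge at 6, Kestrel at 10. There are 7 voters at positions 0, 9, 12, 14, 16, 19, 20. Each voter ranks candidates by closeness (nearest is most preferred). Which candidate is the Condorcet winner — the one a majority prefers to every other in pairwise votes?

With single-peaked preferences on a line, the Condorcet winner is the candidate closest to the median voter.
The median voter (position 14) is closest to Kestrel at 10.
Check: Kestrel vs Harbor — voters closer to Kestrel: 6 of 7.

Kestrel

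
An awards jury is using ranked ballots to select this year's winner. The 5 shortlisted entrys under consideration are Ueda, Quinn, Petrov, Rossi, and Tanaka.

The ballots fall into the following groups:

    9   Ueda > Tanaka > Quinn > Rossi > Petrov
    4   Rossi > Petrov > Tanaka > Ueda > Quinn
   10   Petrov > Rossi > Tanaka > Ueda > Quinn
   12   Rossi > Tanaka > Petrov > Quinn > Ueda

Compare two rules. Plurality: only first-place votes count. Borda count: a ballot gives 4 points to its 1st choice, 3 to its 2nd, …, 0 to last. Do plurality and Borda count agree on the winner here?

Yes

Plurality first-place counts: Ueda 9, Quinn 0, Petrov 10, Rossi 16, Tanaka 0 → Rossi.
Borda totals: Ueda 50, Quinn 30, Petrov 76, Rossi 103, Tanaka 91 → Rossi.
The two rules agree on Rossi.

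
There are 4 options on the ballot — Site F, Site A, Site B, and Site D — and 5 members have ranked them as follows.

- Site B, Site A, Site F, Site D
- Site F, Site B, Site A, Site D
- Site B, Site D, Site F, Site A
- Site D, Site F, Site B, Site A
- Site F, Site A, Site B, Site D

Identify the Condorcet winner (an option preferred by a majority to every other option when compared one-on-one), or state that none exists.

Site F

Head-to-head results (5 voters total):
Site F vs Site A: Site F wins 4–1.
Site F vs Site B: Site F wins 3–2.
Site F vs Site D: Site F wins 3–2.
Site A vs Site B: Site B wins 4–1.
Site A vs Site D: Site A wins 3–2.
Site B vs Site D: Site B wins 4–1.
Site F beats each rival — Site A (4–1), Site B (3–2), Site D (3–2) — so Site F is the Condorcet winner.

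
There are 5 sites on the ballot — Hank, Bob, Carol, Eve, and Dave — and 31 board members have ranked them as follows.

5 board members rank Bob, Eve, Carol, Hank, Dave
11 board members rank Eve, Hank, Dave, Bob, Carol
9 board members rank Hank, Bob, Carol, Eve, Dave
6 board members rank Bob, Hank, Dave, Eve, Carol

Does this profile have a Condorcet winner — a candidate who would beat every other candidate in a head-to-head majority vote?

Head-to-head results (31 voters total):
Hank vs Bob: Hank wins 20–11.
Hank vs Carol: Hank wins 26–5.
Hank vs Eve: Eve wins 16–15.
Hank vs Dave: Hank wins 31–0.
Bob vs Carol: Bob wins 31–0.
Bob vs Eve: Bob wins 20–11.
Bob vs Dave: Bob wins 20–11.
Carol vs Eve: Eve wins 22–9.
Carol vs Dave: Dave wins 17–14.
Eve vs Dave: Eve wins 25–6.
No candidate beats all others: Hank beats Bob beats Eve beats Hank, a majority cycle.

No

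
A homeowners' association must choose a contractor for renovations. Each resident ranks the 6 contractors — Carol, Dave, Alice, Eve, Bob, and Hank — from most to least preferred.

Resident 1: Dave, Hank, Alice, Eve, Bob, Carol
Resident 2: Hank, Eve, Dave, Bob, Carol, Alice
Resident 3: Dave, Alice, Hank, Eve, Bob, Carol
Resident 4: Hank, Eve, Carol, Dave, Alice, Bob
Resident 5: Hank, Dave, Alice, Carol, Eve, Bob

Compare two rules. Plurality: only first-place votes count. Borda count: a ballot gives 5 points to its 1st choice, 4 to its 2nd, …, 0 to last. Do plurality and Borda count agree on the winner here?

Yes

Plurality first-place counts: Carol 0, Dave 2, Alice 0, Eve 0, Bob 0, Hank 3 → Hank.
Borda totals: Carol 6, Dave 19, Alice 11, Eve 13, Bob 4, Hank 22 → Hank.
The two rules agree on Hank.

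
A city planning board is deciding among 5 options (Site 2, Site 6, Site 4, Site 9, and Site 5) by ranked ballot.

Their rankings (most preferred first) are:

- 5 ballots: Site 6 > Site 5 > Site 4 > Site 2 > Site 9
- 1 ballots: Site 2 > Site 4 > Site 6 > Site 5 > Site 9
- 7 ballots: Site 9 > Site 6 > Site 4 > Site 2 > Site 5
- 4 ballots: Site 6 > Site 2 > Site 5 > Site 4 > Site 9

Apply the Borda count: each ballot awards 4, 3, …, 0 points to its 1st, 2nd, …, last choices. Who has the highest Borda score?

Site 6

Borda scores:
  Site 2: 5·1 + 4 + 7·1 + 4·3 = 28
  Site 6: 5·4 + 2 + 7·3 + 4·4 = 59
  Site 4: 5·2 + 3 + 7·2 + 4·1 = 31
  Site 9: 5·0 + 0 + 7·4 + 4·0 = 28
  Site 5: 5·3 + 1 + 7·0 + 4·2 = 24
Site 6 has the highest total.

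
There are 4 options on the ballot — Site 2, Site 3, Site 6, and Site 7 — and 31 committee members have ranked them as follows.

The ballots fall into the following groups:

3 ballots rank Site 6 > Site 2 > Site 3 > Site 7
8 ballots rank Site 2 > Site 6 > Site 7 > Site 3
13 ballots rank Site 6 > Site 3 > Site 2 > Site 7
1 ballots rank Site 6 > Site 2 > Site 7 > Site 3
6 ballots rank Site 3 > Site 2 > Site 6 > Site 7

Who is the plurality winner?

First-place vote totals:
  Site 2: 8
  Site 3: 6
  Site 6: 17
  Site 7: 0
Site 6 has the most first-place votes.

Site 6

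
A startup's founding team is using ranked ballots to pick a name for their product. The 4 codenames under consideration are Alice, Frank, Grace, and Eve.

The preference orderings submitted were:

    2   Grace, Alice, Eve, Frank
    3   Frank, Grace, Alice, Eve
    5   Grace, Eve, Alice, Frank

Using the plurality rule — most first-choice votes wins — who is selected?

Grace

First-place vote totals:
  Alice: 0
  Frank: 3
  Grace: 7
  Eve: 0
Grace has the most first-place votes.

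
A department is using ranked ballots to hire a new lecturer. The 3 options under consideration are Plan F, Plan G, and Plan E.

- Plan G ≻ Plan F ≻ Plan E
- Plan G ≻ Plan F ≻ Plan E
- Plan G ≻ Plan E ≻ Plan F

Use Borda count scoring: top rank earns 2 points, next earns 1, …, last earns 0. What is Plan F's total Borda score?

Borda scores:
  Plan F: 1 + 1 + 0 = 2
  Plan G: 2 + 2 + 2 = 6
  Plan E: 0 + 0 + 1 = 1

2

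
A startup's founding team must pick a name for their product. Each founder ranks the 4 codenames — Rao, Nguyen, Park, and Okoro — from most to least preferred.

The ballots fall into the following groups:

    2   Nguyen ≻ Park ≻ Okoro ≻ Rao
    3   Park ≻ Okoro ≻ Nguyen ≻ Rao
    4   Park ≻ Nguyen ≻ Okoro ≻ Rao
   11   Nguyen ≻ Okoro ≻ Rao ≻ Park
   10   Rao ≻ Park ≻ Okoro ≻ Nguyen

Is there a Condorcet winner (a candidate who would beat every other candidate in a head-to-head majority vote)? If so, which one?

There is no Condorcet winner

Head-to-head results (30 voters total):
Rao vs Nguyen: Nguyen wins 20–10.
Rao vs Park: Rao wins 21–9.
Rao vs Okoro: Okoro wins 20–10.
Nguyen vs Park: Park wins 17–13.
Nguyen vs Okoro: Nguyen wins 17–13.
Park vs Okoro: Park wins 19–11.
No candidate beats all others: Rao beats Park beats Nguyen beats Rao, a majority cycle.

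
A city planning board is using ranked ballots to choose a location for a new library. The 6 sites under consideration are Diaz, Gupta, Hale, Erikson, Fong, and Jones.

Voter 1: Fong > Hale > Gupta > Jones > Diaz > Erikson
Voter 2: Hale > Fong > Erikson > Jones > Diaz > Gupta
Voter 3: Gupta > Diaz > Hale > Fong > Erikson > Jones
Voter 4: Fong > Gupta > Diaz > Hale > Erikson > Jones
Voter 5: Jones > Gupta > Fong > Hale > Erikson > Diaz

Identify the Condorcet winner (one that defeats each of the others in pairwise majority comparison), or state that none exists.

Head-to-head results (5 voters total):
Diaz vs Gupta: Gupta wins 4–1.
Diaz vs Hale: Hale wins 3–2.
Diaz vs Erikson: Diaz wins 3–2.
Diaz vs Fong: Fong wins 4–1.
Diaz vs Jones: Jones wins 3–2.
Gupta vs Hale: Gupta wins 3–2.
Gupta vs Erikson: Gupta wins 4–1.
Gupta vs Fong: Fong wins 3–2.
Gupta vs Jones: Gupta wins 3–2.
Hale vs Erikson: Hale wins 5–0.
Hale vs Fong: Fong wins 3–2.
Hale vs Jones: Hale wins 4–1.
Erikson vs Fong: Fong wins 5–0.
Erikson vs Jones: Erikson wins 3–2.
Fong vs Jones: Fong wins 4–1.
Fong beats each rival — Diaz (4–1), Gupta (3–2), Hale (3–2), Erikson (5–0), Jones (4–1) — so Fong is the Condorcet winner.

Fong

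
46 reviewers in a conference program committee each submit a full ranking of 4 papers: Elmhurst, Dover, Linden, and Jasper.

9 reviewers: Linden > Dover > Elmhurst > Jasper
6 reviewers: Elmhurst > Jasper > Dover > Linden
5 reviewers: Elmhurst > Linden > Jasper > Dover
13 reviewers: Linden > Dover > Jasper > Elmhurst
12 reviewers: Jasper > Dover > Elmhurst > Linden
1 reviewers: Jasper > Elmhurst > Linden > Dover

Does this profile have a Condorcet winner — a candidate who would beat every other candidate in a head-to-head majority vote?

No

Head-to-head results (46 voters total):
Elmhurst vs Dover: Dover wins 34–12.
Elmhurst vs Linden: Elmhurst wins 24–22.
Elmhurst vs Jasper: Jasper wins 26–20.
Dover vs Linden: Linden wins 28–18.
Dover vs Jasper: Jasper wins 24–22.
Linden vs Jasper: Linden wins 27–19.
No candidate beats all others: Elmhurst beats Linden beats Dover beats Elmhurst, a majority cycle.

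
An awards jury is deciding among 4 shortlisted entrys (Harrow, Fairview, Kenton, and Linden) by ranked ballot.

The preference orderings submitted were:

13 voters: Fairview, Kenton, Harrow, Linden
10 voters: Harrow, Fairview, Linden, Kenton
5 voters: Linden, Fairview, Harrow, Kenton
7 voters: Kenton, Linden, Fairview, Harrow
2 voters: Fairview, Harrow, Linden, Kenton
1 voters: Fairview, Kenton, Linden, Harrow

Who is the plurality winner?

First-place vote totals:
  Harrow: 10
  Fairview: 16
  Kenton: 7
  Linden: 5
Fairview has the most first-place votes.

Fairview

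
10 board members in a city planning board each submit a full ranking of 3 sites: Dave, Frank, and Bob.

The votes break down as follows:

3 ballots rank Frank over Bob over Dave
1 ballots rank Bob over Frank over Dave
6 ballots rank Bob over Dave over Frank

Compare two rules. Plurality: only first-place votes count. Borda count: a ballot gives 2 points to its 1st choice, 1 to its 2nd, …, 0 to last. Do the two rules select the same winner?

Plurality first-place counts: Dave 0, Frank 3, Bob 7 → Bob.
Borda totals: Dave 6, Frank 7, Bob 17 → Bob.
The two rules agree on Bob.

Yes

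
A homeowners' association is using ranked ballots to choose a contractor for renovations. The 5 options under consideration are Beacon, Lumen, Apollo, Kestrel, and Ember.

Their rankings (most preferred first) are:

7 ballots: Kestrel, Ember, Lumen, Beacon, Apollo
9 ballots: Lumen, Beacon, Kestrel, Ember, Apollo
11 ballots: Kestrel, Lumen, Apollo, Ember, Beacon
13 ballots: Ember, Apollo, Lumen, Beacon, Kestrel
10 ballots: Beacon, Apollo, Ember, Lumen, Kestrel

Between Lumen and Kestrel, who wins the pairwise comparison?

Ballots ranking Lumen above Kestrel: 9+13+10 = 32.
Ballots ranking Kestrel above Lumen: 7+11 = 18.
Lumen wins the head-to-head, 32–18.

Lumen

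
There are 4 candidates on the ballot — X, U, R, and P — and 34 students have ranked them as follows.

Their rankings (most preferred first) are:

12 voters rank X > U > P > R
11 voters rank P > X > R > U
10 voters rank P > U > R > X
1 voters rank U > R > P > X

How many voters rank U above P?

13

Ballots ranking U above P: 12+1 = 13.
Ballots ranking P above U: 11+10 = 21.
So 13 of 34 voters prefer U to P.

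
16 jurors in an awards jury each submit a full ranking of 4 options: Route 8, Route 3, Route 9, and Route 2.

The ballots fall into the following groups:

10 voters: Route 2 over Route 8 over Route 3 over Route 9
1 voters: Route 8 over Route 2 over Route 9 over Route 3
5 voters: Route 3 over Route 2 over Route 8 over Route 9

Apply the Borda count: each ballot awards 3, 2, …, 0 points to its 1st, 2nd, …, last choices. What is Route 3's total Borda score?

Borda scores:
  Route 8: 10·2 + 3 + 5·1 = 28
  Route 3: 10·1 + 0 + 5·3 = 25
  Route 9: 10·0 + 1 + 5·0 = 1
  Route 2: 10·3 + 2 + 5·2 = 42

25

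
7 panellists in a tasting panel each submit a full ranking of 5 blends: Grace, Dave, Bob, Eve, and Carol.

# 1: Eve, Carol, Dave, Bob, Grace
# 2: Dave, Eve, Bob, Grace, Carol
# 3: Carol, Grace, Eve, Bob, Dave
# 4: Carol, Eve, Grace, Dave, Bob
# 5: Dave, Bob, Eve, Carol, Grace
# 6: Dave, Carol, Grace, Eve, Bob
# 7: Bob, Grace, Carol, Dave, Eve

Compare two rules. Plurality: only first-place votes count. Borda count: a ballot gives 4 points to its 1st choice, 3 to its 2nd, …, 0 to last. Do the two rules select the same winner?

Plurality first-place counts: Grace 0, Dave 3, Bob 1, Eve 1, Carol 2 → Dave.
Borda totals: Grace 11, Dave 16, Bob 11, Eve 15, Carol 17 → Carol.
The two rules disagree: plurality picks Dave, Borda picks Carol.

No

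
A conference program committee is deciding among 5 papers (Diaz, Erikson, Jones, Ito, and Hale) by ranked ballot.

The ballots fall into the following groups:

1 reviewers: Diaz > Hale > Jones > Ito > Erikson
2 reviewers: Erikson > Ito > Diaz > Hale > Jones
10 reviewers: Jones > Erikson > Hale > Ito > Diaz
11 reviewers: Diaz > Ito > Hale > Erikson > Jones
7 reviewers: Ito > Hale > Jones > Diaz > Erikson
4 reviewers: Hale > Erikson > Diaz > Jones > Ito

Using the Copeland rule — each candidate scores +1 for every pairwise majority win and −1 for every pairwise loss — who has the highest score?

Pairwise results:
  Diaz vs Erikson: Diaz wins 19–16.
  Diaz vs Jones: Diaz wins 18–17.
  Diaz vs Ito: Ito wins 19–16.
  Diaz vs Hale: Hale wins 21–14.
  Erikson vs Jones: Jones wins 18–17.
  Erikson vs Ito: Ito wins 19–16.
  Erikson vs Hale: Hale wins 23–12.
  Jones vs Ito: Ito wins 20–15.
  Jones vs Hale: Hale wins 25–10.
  Ito vs Hale: Ito wins 20–15.
Copeland scores (wins − losses):
  Diaz: 2 − 2 = 0
  Erikson: 0 − 4 = -4
  Jones: 1 − 3 = -2
  Ito: 4 − 0 = 4
  Hale: 3 − 1 = 2
Ito has the best Copeland score.

Ito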